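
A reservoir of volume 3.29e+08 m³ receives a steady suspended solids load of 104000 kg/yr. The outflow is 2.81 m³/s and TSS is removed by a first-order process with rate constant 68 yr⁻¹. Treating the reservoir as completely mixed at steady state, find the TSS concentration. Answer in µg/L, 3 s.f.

Outflow Q = 2.81 m³/s × 3.156e+07 s/yr = 8.868e+07 m³/yr.
Steady-state CSTR mass balance: W = Q·C + k·V·C, so C = W/(Q + kV).
Q + kV = 8.868e+07 + 68·3.29e+08 = 2.246e+10 m³/yr.
C = 104000/2.246e+10 = 4.63e-06 kg/m³ = 0.00463 mg/L = 4.63 µg/L.

4.63 µg/L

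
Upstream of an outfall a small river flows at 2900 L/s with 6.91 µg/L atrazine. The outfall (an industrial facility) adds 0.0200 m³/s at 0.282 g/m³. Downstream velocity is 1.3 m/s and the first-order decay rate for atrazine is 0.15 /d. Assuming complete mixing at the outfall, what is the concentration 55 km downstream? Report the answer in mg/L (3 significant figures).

2900 L/s = 2.9 m³/s.
6.91 µg/L = 0.00691 mg/L.
After complete mixing, C₀ = (0.02·0.282 + 2.9·0.00691) / 2.92 = 0.008794 mg/L.
Travel time t = 5.5e+04 m / 1.3 m/s = 4.231e+04 s = 0.4897 d.
C = 0.008794·exp(−0.15·0.4897) = 0.008794·0.9292 = 0.008171 mg/L.

0.00817 mg/L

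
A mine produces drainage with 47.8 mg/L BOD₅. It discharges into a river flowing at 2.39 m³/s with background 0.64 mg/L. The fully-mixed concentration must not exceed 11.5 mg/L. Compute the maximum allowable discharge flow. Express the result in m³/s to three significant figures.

0.715 m³/s

Mass balance at complete mixing: C_std·(Q_w + Q_r) = Q_w·C_e + Q_r·C_b.
Rearranging, Q_w = Q_r·(C_std − C_b)/(C_e − C_std) = 2.39·(11.5 − 0.64) / (47.8 − 11.5) = 0.715 m³/s.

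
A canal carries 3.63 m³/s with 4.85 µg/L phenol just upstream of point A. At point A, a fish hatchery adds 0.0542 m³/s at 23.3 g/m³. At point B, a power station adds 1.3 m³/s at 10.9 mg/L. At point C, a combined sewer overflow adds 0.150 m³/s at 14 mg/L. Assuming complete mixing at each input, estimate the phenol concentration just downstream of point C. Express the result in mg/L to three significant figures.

3.42 mg/L

4.85 µg/L = 0.00485 mg/L.
After input A: C = (3.63·0.00485 + 0.0542·23.3) / 3.684 = 0.3476 mg/L.
After input B: C = (3.684·0.3476 + 1.3·10.9) / 4.984 = 3.1 mg/L.
After input C: C = (4.984·3.1 + 0.15·14) / 5.134 = 3.418 mg/L.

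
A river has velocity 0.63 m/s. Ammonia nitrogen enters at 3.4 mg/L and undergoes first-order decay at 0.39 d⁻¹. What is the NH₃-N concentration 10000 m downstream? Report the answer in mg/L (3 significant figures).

Travel time t = 10000 m / 0.63 m/s = 1e+04/0.63 = 1.587e+04 s = 0.1837 d.
First-order decay: C = 3.4·exp(−0.39·0.1837) = 3.4·0.9309 = 3.165 mg/L.

3.16 mg/L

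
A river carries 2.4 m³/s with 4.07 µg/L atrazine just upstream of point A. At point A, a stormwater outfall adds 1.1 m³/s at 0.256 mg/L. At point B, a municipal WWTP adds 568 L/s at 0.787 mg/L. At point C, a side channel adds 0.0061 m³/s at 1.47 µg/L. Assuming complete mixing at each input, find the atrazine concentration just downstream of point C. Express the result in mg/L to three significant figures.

0.181 mg/L

4.07 µg/L = 0.00407 mg/L.
After input A: C = (2.4·0.00407 + 1.1·0.256) / 3.5 = 0.08325 mg/L.
568 L/s = 0.568 m³/s.
After input B: C = (3.5·0.08325 + 0.568·0.787) / 4.068 = 0.1815 mg/L.
1.47 µg/L = 0.00147 mg/L.
After input C: C = (4.068·0.1815 + 0.0061·0.00147) / 4.074 = 0.1812 mg/L.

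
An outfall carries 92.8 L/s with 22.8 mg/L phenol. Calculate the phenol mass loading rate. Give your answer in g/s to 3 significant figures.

92.8 L/s = 0.0928 m³/s.
Mass flux = Q·C = 0.0928 m³/s × 22.8 g/m³ = 2.116 g/s.

2.12 g/s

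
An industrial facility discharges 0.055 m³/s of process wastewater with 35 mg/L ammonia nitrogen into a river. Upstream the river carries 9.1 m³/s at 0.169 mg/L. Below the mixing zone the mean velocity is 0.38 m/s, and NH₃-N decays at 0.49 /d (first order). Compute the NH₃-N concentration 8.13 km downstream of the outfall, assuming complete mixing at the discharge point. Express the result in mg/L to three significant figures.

After complete mixing, C₀ = (0.055·35 + 9.1·0.169) / 9.155 = 0.3783 mg/L.
Travel time t = 8130 m / 0.38 m/s = 2.139e+04 s = 0.2476 d.
C = 0.3783·exp(−0.49·0.2476) = 0.3783·0.8857 = 0.335 mg/L.

0.335 mg/L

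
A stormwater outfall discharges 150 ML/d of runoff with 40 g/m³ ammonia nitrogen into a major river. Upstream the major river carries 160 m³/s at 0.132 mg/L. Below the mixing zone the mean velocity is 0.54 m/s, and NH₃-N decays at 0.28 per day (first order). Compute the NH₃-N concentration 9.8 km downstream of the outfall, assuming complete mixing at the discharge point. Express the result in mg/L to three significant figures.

0.528 mg/L

150 ML/d = 1.736 m³/s.
After complete mixing, C₀ = (1.736·40 + 160·0.132) / 161.7 = 0.56 mg/L.
Travel time t = 9800 m / 0.54 m/s = 1.815e+04 s = 0.21 d.
C = 0.56·exp(−0.28·0.21) = 0.56·0.9429 = 0.528 mg/L.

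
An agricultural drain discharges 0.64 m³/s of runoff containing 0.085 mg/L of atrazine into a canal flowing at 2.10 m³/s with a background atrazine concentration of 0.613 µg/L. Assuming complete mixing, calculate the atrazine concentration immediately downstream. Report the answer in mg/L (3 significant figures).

0.613 µg/L = 0.000613 mg/L.
Flow-weighted mixing gives C = (0.64·0.085 + 2.1·0.000613) / (0.64 + 2.1) = 0.05569/2.74 = 0.02032 mg/L.

0.0203 mg/L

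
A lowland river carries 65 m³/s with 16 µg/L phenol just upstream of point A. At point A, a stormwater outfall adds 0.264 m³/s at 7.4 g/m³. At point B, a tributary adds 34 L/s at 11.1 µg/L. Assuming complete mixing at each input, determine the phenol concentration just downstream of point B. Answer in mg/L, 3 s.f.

16 µg/L = 0.016 mg/L.
After input A: C = (65·0.016 + 0.264·7.4) / 65.26 = 0.04587 mg/L.
34 L/s = 0.034 m³/s.
11.1 µg/L = 0.0111 mg/L.
After input B: C = (65.26·0.04587 + 0.034·0.0111) / 65.3 = 0.04585 mg/L.

0.0459 mg/L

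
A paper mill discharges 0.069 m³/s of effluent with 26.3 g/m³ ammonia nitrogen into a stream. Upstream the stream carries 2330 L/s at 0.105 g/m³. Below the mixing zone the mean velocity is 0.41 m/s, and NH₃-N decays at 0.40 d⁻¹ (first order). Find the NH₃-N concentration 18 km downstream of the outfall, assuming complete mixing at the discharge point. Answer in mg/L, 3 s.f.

0.701 mg/L

2330 L/s = 2.33 m³/s.
After complete mixing, C₀ = (0.069·26.3 + 2.33·0.105) / 2.399 = 0.8584 mg/L.
Travel time t = 1.8e+04 m / 0.41 m/s = 4.39e+04 s = 0.5081 d.
C = 0.8584·exp(−0.40·0.5081) = 0.8584·0.8161 = 0.7005 mg/L.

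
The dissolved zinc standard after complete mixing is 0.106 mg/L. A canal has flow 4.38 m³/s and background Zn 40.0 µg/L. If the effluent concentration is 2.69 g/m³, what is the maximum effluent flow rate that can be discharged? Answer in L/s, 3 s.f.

40.0 µg/L = 0.04 mg/L.
Mass balance at complete mixing: C_std·(Q_w + Q_r) = Q_w·C_e + Q_r·C_b.
Rearranging, Q_w = Q_r·(C_std − C_b)/(C_e − C_std) = 4.38·(0.106 − 0.04) / (2.69 − 0.106) = 0.1119 m³/s.
= 111.9 L/s.

112 L/s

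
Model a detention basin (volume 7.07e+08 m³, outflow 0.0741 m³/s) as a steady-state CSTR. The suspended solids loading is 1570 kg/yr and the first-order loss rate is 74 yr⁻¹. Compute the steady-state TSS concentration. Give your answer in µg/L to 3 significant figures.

0.0300 µg/L

Outflow Q = 0.0741 m³/s × 3.156e+07 s/yr = 2.338e+06 m³/yr.
Steady-state CSTR mass balance: W = Q·C + k·V·C, so C = W/(Q + kV).
Q + kV = 2.338e+06 + 74·7.07e+08 = 5.232e+10 m³/yr.
C = 1570/5.232e+10 = 3.001e-08 kg/m³ = 3.001e-05 mg/L = 0.03001 µg/L.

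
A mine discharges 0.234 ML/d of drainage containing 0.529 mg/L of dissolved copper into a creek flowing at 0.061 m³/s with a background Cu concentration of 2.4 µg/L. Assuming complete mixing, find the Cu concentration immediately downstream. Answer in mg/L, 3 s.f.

0.0248 mg/L

0.234 ML/d = 0.002708 m³/s.
2.4 µg/L = 0.0024 mg/L.
Conservation of mass across the mixing zone: C = (0.002708·0.529 + 0.061·0.0024) / (0.002708 + 0.061) = 0.001579/0.06371 = 0.02479 mg/L.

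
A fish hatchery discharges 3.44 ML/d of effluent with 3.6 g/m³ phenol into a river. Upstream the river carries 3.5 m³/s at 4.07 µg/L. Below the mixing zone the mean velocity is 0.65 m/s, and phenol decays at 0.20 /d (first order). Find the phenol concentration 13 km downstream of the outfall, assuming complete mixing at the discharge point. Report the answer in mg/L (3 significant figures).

0.0425 mg/L

3.44 ML/d = 0.03981 m³/s.
4.07 µg/L = 0.00407 mg/L.
After complete mixing, C₀ = (0.03981·3.6 + 3.5·0.00407) / 3.54 = 0.04452 mg/L.
Travel time t = 1.3e+04 m / 0.65 m/s = 2e+04 s = 0.2315 d.
C = 0.04452·exp(−0.20·0.2315) = 0.04452·0.9548 = 0.0425 mg/L.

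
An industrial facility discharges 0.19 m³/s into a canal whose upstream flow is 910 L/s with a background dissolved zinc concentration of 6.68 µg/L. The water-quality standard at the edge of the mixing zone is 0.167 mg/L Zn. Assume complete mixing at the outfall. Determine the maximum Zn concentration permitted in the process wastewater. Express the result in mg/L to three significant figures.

910 L/s = 0.91 m³/s.
6.68 µg/L = 0.00668 mg/L.
Mass balance: 0.167·1.1 = 0.19·Cₑ + 0.91·0.00668.
Cₑ = (0.1837 − 0.006079) / 0.19 = 0.9348 mg/L.

0.935 mg/L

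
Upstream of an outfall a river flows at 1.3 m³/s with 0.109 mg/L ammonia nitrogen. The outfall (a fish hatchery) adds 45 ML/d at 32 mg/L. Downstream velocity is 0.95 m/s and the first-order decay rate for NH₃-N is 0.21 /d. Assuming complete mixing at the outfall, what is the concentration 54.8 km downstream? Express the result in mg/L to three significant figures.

8.02 mg/L

45 ML/d = 0.5208 m³/s.
After complete mixing, C₀ = (0.5208·32 + 1.3·0.109) / 1.821 = 9.231 mg/L.
Travel time t = 5.48e+04 m / 0.95 m/s = 5.768e+04 s = 0.6676 d.
C = 9.231·exp(−0.21·0.6676) = 9.231·0.8692 = 8.024 mg/L.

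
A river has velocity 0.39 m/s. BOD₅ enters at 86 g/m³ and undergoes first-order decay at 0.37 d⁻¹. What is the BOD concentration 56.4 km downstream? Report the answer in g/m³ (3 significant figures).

Travel time t = 56.4 km / 0.39 m/s = 5.64e+04/0.39 = 1.446e+05 s = 1.674 d.
First-order decay: C = 86·exp(−0.37·1.674) = 86·0.5383 = 46.3 g/m³.

46.3 g/m³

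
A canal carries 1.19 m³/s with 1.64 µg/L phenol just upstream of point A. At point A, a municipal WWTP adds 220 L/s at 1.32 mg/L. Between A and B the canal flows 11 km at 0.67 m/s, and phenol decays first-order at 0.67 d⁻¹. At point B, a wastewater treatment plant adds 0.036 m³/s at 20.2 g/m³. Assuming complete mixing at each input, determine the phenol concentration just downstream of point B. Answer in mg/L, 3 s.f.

0.681 mg/L

1.64 µg/L = 0.00164 mg/L.
220 L/s = 0.22 m³/s.
After input A: C = (1.19·0.00164 + 0.22·1.32) / 1.41 = 0.2073 mg/L.
Over the 11 km reach to input B (t = 1.642e+04 s = 0.19 d), decay gives C = 0.2073·exp(−0.67·0.19) = 0.1826 mg/L.
After input B: C = (1.41·0.1826 + 0.036·20.2) / 1.446 = 0.6809 mg/L.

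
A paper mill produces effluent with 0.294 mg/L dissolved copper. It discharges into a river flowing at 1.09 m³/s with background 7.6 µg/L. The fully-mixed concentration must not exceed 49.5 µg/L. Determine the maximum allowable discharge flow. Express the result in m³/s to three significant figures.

7.6 µg/L = 0.0076 mg/L.
49.5 µg/L = 0.0495 mg/L.
Mass balance at complete mixing: C_std·(Q_w + Q_r) = Q_w·C_e + Q_r·C_b.
Rearranging, Q_w = Q_r·(C_std − C_b)/(C_e − C_std) = 1.09·(0.0495 − 0.0076) / (0.294 − 0.0495) = 0.1868 m³/s.

0.187 m³/s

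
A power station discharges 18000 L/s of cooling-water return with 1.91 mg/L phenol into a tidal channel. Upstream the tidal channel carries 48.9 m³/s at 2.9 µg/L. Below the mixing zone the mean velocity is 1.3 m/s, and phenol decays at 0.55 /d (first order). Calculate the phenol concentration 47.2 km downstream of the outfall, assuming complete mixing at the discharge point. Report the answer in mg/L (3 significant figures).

18000 L/s = 18 m³/s.
2.9 µg/L = 0.0029 mg/L.
After complete mixing, C₀ = (18·1.91 + 48.9·0.0029) / 66.9 = 0.516 mg/L.
Travel time t = 4.72e+04 m / 1.3 m/s = 3.631e+04 s = 0.4202 d.
C = 0.516·exp(−0.55·0.4202) = 0.516·0.7936 = 0.4095 mg/L.

0.410 mg/L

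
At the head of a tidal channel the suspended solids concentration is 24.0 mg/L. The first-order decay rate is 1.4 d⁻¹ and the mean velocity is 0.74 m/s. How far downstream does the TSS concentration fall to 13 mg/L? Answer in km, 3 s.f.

From C = C₀·e^(−kt), t = ln(C₀/C)/k = ln(24.0/13)/1.4 = 0.6131/1.4 = 0.4379 d.
Distance = v·t = 0.74 m/s × 3.784e+04 s = 2.8e+04 m = 28 km.

28.0 km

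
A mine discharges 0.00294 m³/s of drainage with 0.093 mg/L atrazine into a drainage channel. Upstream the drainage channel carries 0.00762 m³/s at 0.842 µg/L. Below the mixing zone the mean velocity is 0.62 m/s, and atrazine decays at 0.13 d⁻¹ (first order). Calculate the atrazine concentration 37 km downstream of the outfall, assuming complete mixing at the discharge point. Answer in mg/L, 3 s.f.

0.0242 mg/L

0.842 µg/L = 0.000842 mg/L.
After complete mixing, C₀ = (0.00294·0.093 + 0.00762·0.000842) / 0.01056 = 0.0265 mg/L.
Travel time t = 3.7e+04 m / 0.62 m/s = 5.968e+04 s = 0.6907 d.
C = 0.0265·exp(−0.13·0.6907) = 0.0265·0.9141 = 0.02422 mg/L.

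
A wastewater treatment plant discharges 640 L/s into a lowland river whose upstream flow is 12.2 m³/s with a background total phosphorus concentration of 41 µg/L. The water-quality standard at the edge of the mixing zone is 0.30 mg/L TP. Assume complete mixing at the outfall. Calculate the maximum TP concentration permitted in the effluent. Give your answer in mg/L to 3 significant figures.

640 L/s = 0.64 m³/s.
41 µg/L = 0.041 mg/L.
Mass balance: 0.3·12.84 = 0.64·Cₑ + 12.2·0.041.
Cₑ = (3.852 − 0.5002) / 0.64 = 5.237 mg/L.

5.24 mg/L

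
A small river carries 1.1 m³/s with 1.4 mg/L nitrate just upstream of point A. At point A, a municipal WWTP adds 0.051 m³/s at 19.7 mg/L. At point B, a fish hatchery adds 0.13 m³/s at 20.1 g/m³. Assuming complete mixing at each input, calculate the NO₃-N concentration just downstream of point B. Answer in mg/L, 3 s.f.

4.03 mg/L

After input A: C = (1.1·1.4 + 0.051·19.7) / 1.151 = 2.211 mg/L.
After input B: C = (1.151·2.211 + 0.13·20.1) / 1.281 = 4.026 mg/L.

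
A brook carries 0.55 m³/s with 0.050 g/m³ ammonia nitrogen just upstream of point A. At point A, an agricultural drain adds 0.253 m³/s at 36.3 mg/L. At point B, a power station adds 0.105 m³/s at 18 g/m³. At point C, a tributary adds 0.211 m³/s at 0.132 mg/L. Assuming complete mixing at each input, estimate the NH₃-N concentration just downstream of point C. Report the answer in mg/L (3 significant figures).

9.95 mg/L

After input A: C = (0.55·0.05 + 0.253·36.3) / 0.803 = 11.47 mg/L.
After input B: C = (0.803·11.47 + 0.105·18) / 0.908 = 12.23 mg/L.
After input C: C = (0.908·12.23 + 0.211·0.132) / 1.119 = 9.946 mg/L.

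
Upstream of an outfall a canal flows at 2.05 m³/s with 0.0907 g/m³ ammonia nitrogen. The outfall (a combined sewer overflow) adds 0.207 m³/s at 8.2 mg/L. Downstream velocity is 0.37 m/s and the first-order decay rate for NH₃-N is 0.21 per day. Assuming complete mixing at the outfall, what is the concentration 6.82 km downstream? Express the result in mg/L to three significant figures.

0.798 mg/L

After complete mixing, C₀ = (0.207·8.2 + 2.05·0.0907) / 2.257 = 0.8344 mg/L.
Travel time t = 6820 m / 0.37 m/s = 1.843e+04 s = 0.2133 d.
C = 0.8344·exp(−0.21·0.2133) = 0.8344·0.9562 = 0.7979 mg/L.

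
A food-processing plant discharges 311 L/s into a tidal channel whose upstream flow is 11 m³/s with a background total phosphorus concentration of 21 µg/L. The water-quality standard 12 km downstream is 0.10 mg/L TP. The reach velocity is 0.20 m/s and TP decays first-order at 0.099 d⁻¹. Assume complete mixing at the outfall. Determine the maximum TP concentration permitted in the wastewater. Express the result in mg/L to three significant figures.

311 L/s = 0.311 m³/s.
21 µg/L = 0.021 mg/L.
Travel time to the compliance point: t = 1.2e+04/0.20 = 6e+04 s = 0.6944 d; decay factor exp(−0.099·0.6944) = 0.9336.
So the concentration just after mixing may be at most 0.1/0.9336 = 0.1071 mg/L.
Mass balance: 0.1071·11.31 = 0.311·Cₑ + 11·0.021.
Cₑ = (1.212 − 0.231) / 0.311 = 3.153 mg/L.

3.15 mg/L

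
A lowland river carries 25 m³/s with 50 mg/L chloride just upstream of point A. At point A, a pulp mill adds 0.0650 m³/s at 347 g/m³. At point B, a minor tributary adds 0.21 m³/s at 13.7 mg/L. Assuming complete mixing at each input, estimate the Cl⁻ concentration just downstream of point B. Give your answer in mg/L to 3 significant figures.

50.5 mg/L

After input A: C = (25·50 + 0.065·347) / 25.07 = 50.77 mg/L.
After input B: C = (25.07·50.77 + 0.21·13.7) / 25.28 = 50.46 mg/L.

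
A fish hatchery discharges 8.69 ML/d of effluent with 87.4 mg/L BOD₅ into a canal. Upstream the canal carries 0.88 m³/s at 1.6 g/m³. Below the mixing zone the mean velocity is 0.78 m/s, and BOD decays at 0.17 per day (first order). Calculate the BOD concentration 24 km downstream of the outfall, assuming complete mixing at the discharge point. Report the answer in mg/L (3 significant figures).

8.69 ML/d = 0.1006 m³/s.
After complete mixing, C₀ = (0.1006·87.4 + 0.88·1.6) / 0.9806 = 10.4 mg/L.
Travel time t = 2.4e+04 m / 0.78 m/s = 3.077e+04 s = 0.3561 d.
C = 10.4·exp(−0.17·0.3561) = 10.4·0.9413 = 9.79 mg/L.

9.79 mg/L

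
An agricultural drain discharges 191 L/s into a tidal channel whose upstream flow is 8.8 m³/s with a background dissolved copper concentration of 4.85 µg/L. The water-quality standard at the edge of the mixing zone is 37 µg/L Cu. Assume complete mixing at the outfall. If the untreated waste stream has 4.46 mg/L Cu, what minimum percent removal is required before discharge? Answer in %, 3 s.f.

191 L/s = 0.191 m³/s.
4.85 µg/L = 0.00485 mg/L.
37 µg/L = 0.037 mg/L.
Mass balance: 0.037·8.991 = 0.191·Cₑ + 8.8·0.00485.
Cₑ = (0.3327 − 0.04268) / 0.191 = 1.518 mg/L.
Required removal = 1 − 1.518/4.46 = 65.96 %.

66.0 %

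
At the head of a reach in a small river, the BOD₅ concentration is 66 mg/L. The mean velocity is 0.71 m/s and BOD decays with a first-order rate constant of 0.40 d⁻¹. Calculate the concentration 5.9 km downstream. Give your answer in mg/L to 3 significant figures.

63.5 mg/L

Travel time t = 5.9 km / 0.71 m/s = 5900/0.71 = 8310 s = 0.09618 d.
First-order decay: C = 66·exp(−0.40·0.09618) = 66·0.9623 = 63.51 mg/L.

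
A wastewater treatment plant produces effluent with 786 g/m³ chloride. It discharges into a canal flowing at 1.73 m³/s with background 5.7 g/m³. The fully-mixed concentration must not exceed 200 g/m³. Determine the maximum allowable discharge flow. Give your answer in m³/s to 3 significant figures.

Mass balance at complete mixing: C_std·(Q_w + Q_r) = Q_w·C_e + Q_r·C_b.
Rearranging, Q_w = Q_r·(C_std − C_b)/(C_e − C_std) = 1.73·(200 − 5.7) / (786 − 200) = 0.5736 m³/s.

0.574 m³/s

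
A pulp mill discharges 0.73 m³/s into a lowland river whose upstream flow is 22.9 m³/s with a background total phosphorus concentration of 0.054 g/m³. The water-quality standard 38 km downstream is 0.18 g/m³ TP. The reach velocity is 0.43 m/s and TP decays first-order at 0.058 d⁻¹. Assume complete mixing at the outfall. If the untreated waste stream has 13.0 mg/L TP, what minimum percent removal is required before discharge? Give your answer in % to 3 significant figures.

Travel time to the compliance point: t = 3.8e+04/0.43 = 8.837e+04 s = 1.023 d; decay factor exp(−0.058·1.023) = 0.9424.
So the concentration just after mixing may be at most 0.18/0.9424 = 0.191 mg/L.
Mass balance: 0.191·23.63 = 0.73·Cₑ + 22.9·0.054.
Cₑ = (4.513 − 1.237) / 0.73 = 4.489 mg/L.
Required removal = 1 − 4.489/13.0 = 65.47 %.

65.5 %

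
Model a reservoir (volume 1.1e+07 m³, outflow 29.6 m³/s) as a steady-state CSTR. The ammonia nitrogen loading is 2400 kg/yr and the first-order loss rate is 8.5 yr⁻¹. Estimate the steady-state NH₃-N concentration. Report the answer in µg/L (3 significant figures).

Outflow Q = 29.6 m³/s × 3.156e+07 s/yr = 9.341e+08 m³/yr.
Steady-state CSTR mass balance: W = Q·C + k·V·C, so C = W/(Q + kV).
Q + kV = 9.341e+08 + 8.5·1.1e+07 = 1.028e+09 m³/yr.
C = 2400/1.028e+09 = 2.336e-06 kg/m³ = 0.002336 mg/L = 2.336 µg/L.

2.34 µg/L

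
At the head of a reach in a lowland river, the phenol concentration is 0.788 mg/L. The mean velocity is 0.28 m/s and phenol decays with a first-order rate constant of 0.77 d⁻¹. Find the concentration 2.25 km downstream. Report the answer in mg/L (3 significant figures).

Travel time t = 2.25 km / 0.28 m/s = 2250/0.28 = 8036 s = 0.09301 d.
First-order decay: C = 0.788·exp(−0.77·0.09301) = 0.788·0.9309 = 0.7335 mg/L.

0.734 mg/L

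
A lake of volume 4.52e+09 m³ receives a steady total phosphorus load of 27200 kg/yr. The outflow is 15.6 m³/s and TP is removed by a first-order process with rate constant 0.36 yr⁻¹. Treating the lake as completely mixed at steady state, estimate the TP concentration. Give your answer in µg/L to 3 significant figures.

Outflow Q = 15.6 m³/s × 3.156e+07 s/yr = 4.923e+08 m³/yr.
Steady-state CSTR mass balance: W = Q·C + k·V·C, so C = W/(Q + kV).
Q + kV = 4.923e+08 + 0.36·4.52e+09 = 2.119e+09 m³/yr.
C = 27200/2.119e+09 = 1.283e-05 kg/m³ = 0.01283 mg/L = 12.83 µg/L.

12.8 µg/L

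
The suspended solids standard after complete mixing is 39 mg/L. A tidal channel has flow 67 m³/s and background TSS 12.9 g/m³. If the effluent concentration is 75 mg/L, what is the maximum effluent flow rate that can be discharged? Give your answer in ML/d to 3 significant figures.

4200 ML/d

Mass balance at complete mixing: C_std·(Q_w + Q_r) = Q_w·C_e + Q_r·C_b.
Rearranging, Q_w = Q_r·(C_std − C_b)/(C_e − C_std) = 67·(39 − 12.9) / (75 − 39) = 48.58 m³/s.
= 4197 ML/d.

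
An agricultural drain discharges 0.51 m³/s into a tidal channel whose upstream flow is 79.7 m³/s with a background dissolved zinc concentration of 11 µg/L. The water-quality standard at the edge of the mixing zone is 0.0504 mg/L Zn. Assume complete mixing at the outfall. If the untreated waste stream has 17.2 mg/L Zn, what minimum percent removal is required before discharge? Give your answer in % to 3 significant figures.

11 µg/L = 0.011 mg/L.
Mass balance: 0.0504·80.21 = 0.51·Cₑ + 79.7·0.011.
Cₑ = (4.043 − 0.8767) / 0.51 = 6.208 mg/L.
Required removal = 1 − 6.208/17.2 = 63.91 %.

63.9 %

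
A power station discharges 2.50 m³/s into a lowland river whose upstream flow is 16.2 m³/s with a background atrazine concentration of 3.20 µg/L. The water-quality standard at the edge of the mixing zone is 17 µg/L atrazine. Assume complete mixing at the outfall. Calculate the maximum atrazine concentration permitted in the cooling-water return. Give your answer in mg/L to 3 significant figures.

0.106 mg/L

3.20 µg/L = 0.0032 mg/L.
17 µg/L = 0.017 mg/L.
Mass balance: 0.017·18.7 = 2.5·Cₑ + 16.2·0.0032.
Cₑ = (0.3179 − 0.05184) / 2.5 = 0.1064 mg/L.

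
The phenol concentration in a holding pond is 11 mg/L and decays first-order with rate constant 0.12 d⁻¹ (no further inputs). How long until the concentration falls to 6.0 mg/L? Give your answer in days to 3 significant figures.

5.05 d

t = ln(C₀/C)/k = ln(11/6.0)/0.12 = 0.6061/0.12 = 5.051 d.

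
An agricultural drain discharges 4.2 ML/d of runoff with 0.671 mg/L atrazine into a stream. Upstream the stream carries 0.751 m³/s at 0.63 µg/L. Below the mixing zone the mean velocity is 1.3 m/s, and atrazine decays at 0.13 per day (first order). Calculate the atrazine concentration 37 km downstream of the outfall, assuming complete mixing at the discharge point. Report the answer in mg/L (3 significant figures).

4.2 ML/d = 0.04861 m³/s.
0.63 µg/L = 0.00063 mg/L.
After complete mixing, C₀ = (0.04861·0.671 + 0.751·0.00063) / 0.7996 = 0.04138 mg/L.
Travel time t = 3.7e+04 m / 1.3 m/s = 2.846e+04 s = 0.3294 d.
C = 0.04138·exp(−0.13·0.3294) = 0.04138·0.9581 = 0.03965 mg/L.

0.0396 mg/L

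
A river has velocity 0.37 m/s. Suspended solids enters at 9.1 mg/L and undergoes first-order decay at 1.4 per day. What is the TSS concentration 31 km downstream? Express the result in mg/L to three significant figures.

2.34 mg/L

Travel time t = 31 km / 0.37 m/s = 3.1e+04/0.37 = 8.378e+04 s = 0.9697 d.
First-order decay: C = 9.1·exp(−1.4·0.9697) = 9.1·0.2573 = 2.341 mg/L.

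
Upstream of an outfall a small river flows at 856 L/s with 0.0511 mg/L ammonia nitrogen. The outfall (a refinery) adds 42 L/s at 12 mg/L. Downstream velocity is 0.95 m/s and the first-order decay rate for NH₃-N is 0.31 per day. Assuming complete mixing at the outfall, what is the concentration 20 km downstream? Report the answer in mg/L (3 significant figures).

42 L/s = 0.042 m³/s.
856 L/s = 0.856 m³/s.
After complete mixing, C₀ = (0.042·12 + 0.856·0.0511) / 0.898 = 0.61 mg/L.
Travel time t = 2e+04 m / 0.95 m/s = 2.105e+04 s = 0.2437 d.
C = 0.61·exp(−0.31·0.2437) = 0.61·0.9272 = 0.5656 mg/L.

0.566 mg/L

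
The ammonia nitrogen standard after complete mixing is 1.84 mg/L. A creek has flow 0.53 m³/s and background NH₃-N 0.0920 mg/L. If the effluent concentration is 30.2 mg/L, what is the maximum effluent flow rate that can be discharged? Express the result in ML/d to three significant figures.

2.82 ML/d

Mass balance at complete mixing: C_std·(Q_w + Q_r) = Q_w·C_e + Q_r·C_b.
Rearranging, Q_w = Q_r·(C_std − C_b)/(C_e − C_std) = 0.53·(1.84 − 0.092) / (30.2 − 1.84) = 0.03267 m³/s.
= 2.822 ML/d.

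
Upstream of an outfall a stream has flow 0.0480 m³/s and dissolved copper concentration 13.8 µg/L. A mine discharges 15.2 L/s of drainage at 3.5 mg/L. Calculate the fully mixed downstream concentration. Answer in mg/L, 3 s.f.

15.2 L/s = 0.0152 m³/s.
13.8 µg/L = 0.0138 mg/L.
By mass balance at complete mixing, C = (0.0152·3.5 + 0.048·0.0138) / (0.0152 + 0.048) = 0.05386/0.0632 = 0.8523 mg/L.

0.852 mg/L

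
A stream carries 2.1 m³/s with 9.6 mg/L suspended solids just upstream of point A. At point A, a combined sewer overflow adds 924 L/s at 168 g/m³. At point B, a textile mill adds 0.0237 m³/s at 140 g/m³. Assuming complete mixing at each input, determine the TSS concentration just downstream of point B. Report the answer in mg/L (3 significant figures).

58.6 mg/L

924 L/s = 0.924 m³/s.
After input A: C = (2.1·9.6 + 0.924·168) / 3.024 = 58 mg/L.
After input B: C = (3.024·58 + 0.0237·140) / 3.048 = 58.64 mg/L.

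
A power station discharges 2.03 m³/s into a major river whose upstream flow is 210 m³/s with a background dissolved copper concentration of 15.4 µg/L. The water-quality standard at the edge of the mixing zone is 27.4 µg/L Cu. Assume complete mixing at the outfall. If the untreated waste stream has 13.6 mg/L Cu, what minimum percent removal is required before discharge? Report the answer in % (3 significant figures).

90.7 %

15.4 µg/L = 0.0154 mg/L.
27.4 µg/L = 0.0274 mg/L.
Mass balance: 0.0274·212 = 2.03·Cₑ + 210·0.0154.
Cₑ = (5.81 − 3.234) / 2.03 = 1.269 mg/L.
Required removal = 1 − 1.269/13.6 = 90.67 %.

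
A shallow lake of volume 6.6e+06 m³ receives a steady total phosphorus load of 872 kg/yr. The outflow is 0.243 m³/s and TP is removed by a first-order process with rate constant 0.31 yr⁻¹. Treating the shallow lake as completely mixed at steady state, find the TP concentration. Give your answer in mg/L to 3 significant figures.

0.0898 mg/L

Outflow Q = 0.243 m³/s × 3.156e+07 s/yr = 7.668e+06 m³/yr.
Steady-state CSTR mass balance: W = Q·C + k·V·C, so C = W/(Q + kV).
Q + kV = 7.668e+06 + 0.31·6.6e+06 = 9.714e+06 m³/yr.
C = 872/9.714e+06 = 8.976e-05 kg/m³ = 0.08976 mg/L.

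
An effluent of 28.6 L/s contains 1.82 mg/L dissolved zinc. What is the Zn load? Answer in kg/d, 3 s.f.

28.6 L/s = 0.0286 m³/s.
Mass flux = Q·C = 0.0286 m³/s × 1.82 g/m³ = 0.05205 g/s.
= 0.05205 g/s × 86.4 = 4.497 kg/d.

4.50 kg/d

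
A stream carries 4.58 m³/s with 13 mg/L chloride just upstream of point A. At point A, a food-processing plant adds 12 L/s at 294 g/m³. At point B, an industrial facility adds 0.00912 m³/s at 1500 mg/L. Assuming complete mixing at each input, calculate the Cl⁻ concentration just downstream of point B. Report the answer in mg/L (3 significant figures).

16.7 mg/L

12 L/s = 0.012 m³/s.
After input A: C = (4.58·13 + 0.012·294) / 4.592 = 13.73 mg/L.
After input B: C = (4.592·13.73 + 0.00912·1500) / 4.601 = 16.68 mg/L.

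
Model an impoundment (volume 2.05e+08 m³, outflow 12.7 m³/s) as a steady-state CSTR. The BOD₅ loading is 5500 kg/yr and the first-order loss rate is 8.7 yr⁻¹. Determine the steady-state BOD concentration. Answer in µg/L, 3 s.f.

2.52 µg/L

Outflow Q = 12.7 m³/s × 3.156e+07 s/yr = 4.008e+08 m³/yr.
Steady-state CSTR mass balance: W = Q·C + k·V·C, so C = W/(Q + kV).
Q + kV = 4.008e+08 + 8.7·2.05e+08 = 2.184e+09 m³/yr.
C = 5500/2.184e+09 = 2.518e-06 kg/m³ = 0.002518 mg/L = 2.518 µg/L.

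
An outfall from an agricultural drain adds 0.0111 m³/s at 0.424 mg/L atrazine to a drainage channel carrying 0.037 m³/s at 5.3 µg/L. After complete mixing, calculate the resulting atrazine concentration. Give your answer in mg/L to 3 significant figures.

5.3 µg/L = 0.0053 mg/L.
Flow-weighted mixing gives C = (0.0111·0.424 + 0.037·0.0053) / (0.0111 + 0.037) = 0.004903/0.0481 = 0.1019 mg/L.

0.102 mg/L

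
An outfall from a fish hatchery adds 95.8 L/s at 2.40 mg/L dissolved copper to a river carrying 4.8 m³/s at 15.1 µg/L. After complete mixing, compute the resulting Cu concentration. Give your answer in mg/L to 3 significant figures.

0.0618 mg/L

95.8 L/s = 0.0958 m³/s.
15.1 µg/L = 0.0151 mg/L.
Conservation of mass across the mixing zone: C = (0.0958·2.4 + 4.8·0.0151) / (0.0958 + 4.8) = 0.3024/4.896 = 0.06177 mg/L.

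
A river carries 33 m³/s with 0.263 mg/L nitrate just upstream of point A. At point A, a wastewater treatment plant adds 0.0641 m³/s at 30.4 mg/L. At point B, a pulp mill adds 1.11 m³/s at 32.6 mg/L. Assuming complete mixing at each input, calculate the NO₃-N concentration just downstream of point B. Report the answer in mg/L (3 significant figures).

After input A: C = (33·0.263 + 0.0641·30.4) / 33.06 = 0.3214 mg/L.
After input B: C = (33.06·0.3214 + 1.11·32.6) / 34.17 = 1.37 mg/L.

1.37 mg/L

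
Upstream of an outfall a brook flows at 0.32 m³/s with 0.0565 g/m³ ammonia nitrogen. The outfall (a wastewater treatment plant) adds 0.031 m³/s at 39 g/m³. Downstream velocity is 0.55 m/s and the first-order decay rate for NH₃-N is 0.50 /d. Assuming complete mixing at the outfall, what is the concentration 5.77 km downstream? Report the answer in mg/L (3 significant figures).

After complete mixing, C₀ = (0.031·39 + 0.32·0.0565) / 0.351 = 3.496 mg/L.
Travel time t = 5770 m / 0.55 m/s = 1.049e+04 s = 0.1214 d.
C = 3.496·exp(−0.50·0.1214) = 3.496·0.9411 = 3.29 mg/L.

3.29 mg/L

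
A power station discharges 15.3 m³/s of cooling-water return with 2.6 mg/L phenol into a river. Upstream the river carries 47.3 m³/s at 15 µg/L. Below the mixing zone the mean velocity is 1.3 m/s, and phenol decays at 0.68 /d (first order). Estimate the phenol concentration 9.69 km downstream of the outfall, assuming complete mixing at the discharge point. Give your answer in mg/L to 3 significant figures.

15 µg/L = 0.015 mg/L.
After complete mixing, C₀ = (15.3·2.6 + 47.3·0.015) / 62.6 = 0.6468 mg/L.
Travel time t = 9690 m / 1.3 m/s = 7454 s = 0.08627 d.
C = 0.6468·exp(−0.68·0.08627) = 0.6468·0.943 = 0.6099 mg/L.

0.610 mg/L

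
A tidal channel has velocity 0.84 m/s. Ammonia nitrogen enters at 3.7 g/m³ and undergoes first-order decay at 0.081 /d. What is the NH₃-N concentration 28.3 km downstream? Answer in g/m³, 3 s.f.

Travel time t = 28.3 km / 0.84 m/s = 2.83e+04/0.84 = 3.369e+04 s = 0.3899 d.
First-order decay: C = 3.7·exp(−0.081·0.3899) = 3.7·0.9689 = 3.585 g/m³.

3.58 g/m³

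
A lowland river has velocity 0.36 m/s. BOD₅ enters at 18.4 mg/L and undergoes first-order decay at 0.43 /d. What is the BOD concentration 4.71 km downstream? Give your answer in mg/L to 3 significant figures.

17.2 mg/L

Travel time t = 4.71 km / 0.36 m/s = 4710/0.36 = 1.308e+04 s = 0.1514 d.
First-order decay: C = 18.4·exp(−0.43·0.1514) = 18.4·0.937 = 17.24 mg/L.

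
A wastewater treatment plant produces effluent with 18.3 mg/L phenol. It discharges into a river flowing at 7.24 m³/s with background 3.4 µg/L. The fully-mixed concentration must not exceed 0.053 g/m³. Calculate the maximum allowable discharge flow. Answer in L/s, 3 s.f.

19.7 L/s

3.4 µg/L = 0.0034 mg/L.
Mass balance at complete mixing: C_std·(Q_w + Q_r) = Q_w·C_e + Q_r·C_b.
Rearranging, Q_w = Q_r·(C_std − C_b)/(C_e − C_std) = 7.24·(0.053 − 0.0034) / (18.3 − 0.053) = 0.01968 m³/s.
= 19.68 L/s.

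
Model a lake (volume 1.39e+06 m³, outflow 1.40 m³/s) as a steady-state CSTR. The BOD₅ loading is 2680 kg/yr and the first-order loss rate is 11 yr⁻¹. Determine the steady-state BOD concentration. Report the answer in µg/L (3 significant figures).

45.1 µg/L

Outflow Q = 1.40 m³/s × 3.156e+07 s/yr = 4.418e+07 m³/yr.
Steady-state CSTR mass balance: W = Q·C + k·V·C, so C = W/(Q + kV).
Q + kV = 4.418e+07 + 11·1.39e+06 = 5.947e+07 m³/yr.
C = 2680/5.947e+07 = 4.506e-05 kg/m³ = 0.04506 mg/L = 45.06 µg/L.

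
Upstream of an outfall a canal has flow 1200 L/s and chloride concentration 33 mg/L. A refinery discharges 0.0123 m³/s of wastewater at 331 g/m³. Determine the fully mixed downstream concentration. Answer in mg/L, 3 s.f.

36.0 mg/L

1200 L/s = 1.2 m³/s.
Conservation of mass across the mixing zone: C = (0.0123·331 + 1.2·33) / (0.0123 + 1.2) = 43.67/1.212 = 36.02 mg/L.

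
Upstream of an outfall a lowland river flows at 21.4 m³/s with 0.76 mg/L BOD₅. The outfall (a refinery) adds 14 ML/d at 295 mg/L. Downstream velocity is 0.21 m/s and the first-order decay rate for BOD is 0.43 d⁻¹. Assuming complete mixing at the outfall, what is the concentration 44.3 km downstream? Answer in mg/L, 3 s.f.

1.04 mg/L

14 ML/d = 0.162 m³/s.
After complete mixing, C₀ = (0.162·295 + 21.4·0.76) / 21.56 = 2.971 mg/L.
Travel time t = 4.43e+04 m / 0.21 m/s = 2.11e+05 s = 2.442 d.
C = 2.971·exp(−0.43·2.442) = 2.971·0.35 = 1.04 mg/L.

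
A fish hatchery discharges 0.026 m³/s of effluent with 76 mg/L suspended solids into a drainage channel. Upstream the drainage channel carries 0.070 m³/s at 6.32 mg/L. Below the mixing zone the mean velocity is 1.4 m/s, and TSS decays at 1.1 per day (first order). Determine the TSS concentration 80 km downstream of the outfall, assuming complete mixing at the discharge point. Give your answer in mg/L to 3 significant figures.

12.2 mg/L

After complete mixing, C₀ = (0.026·76 + 0.07·6.32) / 0.096 = 25.19 mg/L.
Travel time t = 8e+04 m / 1.4 m/s = 5.714e+04 s = 0.6614 d.
C = 25.19·exp(−1.1·0.6614) = 25.19·0.4831 = 12.17 mg/L.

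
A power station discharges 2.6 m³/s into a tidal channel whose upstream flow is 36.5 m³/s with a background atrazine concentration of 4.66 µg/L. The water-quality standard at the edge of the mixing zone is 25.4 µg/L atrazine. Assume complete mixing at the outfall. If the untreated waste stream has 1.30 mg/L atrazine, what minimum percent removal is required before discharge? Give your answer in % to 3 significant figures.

4.66 µg/L = 0.00466 mg/L.
25.4 µg/L = 0.0254 mg/L.
Mass balance: 0.0254·39.1 = 2.6·Cₑ + 36.5·0.00466.
Cₑ = (0.9931 − 0.1701) / 2.6 = 0.3166 mg/L.
Required removal = 1 − 0.3166/1.30 = 75.65 %.

75.6 %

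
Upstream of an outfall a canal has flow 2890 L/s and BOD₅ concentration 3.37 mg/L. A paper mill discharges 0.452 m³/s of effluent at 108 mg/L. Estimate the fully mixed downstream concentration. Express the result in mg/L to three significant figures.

2890 L/s = 2.89 m³/s.
By mass balance at complete mixing, C = (0.452·108 + 2.89·3.37) / (0.452 + 2.89) = 58.56/3.342 = 17.52 mg/L.

17.5 mg/L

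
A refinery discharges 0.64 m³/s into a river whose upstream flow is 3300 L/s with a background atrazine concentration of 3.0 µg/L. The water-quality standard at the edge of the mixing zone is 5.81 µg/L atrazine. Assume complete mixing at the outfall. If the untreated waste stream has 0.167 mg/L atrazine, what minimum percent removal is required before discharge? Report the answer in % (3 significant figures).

87.8 %

3300 L/s = 3.3 m³/s.
3.0 µg/L = 0.003 mg/L.
5.81 µg/L = 0.00581 mg/L.
Mass balance: 0.00581·3.94 = 0.64·Cₑ + 3.3·0.003.
Cₑ = (0.02289 − 0.0099) / 0.64 = 0.0203 mg/L.
Required removal = 1 − 0.0203/0.167 = 87.84 %.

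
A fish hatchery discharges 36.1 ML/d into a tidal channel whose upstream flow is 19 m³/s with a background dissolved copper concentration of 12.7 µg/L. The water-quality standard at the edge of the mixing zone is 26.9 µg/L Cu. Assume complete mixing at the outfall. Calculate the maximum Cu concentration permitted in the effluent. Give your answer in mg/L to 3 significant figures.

0.673 mg/L

36.1 ML/d = 0.4178 m³/s.
12.7 µg/L = 0.0127 mg/L.
26.9 µg/L = 0.0269 mg/L.
Mass balance: 0.0269·19.42 = 0.4178·Cₑ + 19·0.0127.
Cₑ = (0.5223 − 0.2413) / 0.4178 = 0.6726 mg/L.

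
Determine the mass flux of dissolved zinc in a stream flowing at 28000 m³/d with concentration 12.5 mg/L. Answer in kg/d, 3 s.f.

350 kg/d

28000 m³/d = 0.3241 m³/s.
Mass flux = Q·C = 0.3241 m³/s × 12.5 g/m³ = 4.051 g/s.
= 4.051 g/s × 86.4 = 350 kg/d.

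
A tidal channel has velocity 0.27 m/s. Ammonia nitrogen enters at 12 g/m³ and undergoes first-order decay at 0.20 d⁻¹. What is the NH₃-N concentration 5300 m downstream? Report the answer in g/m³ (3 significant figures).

Travel time t = 5300 m / 0.27 m/s = 5300/0.27 = 1.963e+04 s = 0.2272 d.
First-order decay: C = 12·exp(−0.20·0.2272) = 12·0.9556 = 11.47 g/m³.

11.5 g/m³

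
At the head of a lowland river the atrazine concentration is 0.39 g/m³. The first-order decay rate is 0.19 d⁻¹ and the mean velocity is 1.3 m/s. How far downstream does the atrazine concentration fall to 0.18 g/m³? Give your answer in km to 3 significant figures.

457 km

From C = C₀·e^(−kt), t = ln(C₀/C)/k = ln(0.39/0.18)/0.19 = 0.7732/0.19 = 4.069 d.
Distance = v·t = 1.3 m/s × 3.516e+05 s = 4.571e+05 m = 457.1 km.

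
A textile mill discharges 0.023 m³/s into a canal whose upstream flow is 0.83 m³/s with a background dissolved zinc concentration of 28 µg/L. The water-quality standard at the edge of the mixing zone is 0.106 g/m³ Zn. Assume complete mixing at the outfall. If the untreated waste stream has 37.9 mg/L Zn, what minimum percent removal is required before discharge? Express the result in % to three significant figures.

92.3 %

28 µg/L = 0.028 mg/L.
Mass balance: 0.106·0.853 = 0.023·Cₑ + 0.83·0.028.
Cₑ = (0.09042 − 0.02324) / 0.023 = 2.921 mg/L.
Required removal = 1 − 2.921/37.9 = 92.29 %.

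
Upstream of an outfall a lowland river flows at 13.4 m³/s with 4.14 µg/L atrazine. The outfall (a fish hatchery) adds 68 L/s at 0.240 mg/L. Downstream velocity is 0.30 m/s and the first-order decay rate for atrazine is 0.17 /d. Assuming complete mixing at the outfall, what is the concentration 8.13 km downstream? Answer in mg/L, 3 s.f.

0.00505 mg/L

68 L/s = 0.068 m³/s.
4.14 µg/L = 0.00414 mg/L.
After complete mixing, C₀ = (0.068·0.24 + 13.4·0.00414) / 13.47 = 0.005331 mg/L.
Travel time t = 8130 m / 0.30 m/s = 2.71e+04 s = 0.3137 d.
C = 0.005331·exp(−0.17·0.3137) = 0.005331·0.9481 = 0.005054 mg/L.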